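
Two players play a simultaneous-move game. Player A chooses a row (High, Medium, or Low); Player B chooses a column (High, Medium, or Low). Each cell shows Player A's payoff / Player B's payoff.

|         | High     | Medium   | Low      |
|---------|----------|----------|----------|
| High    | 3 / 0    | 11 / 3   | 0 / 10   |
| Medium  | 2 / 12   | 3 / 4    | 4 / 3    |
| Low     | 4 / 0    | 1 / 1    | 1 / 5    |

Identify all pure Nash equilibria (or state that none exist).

No pure-strategy Nash equilibrium

Check mutual best responses: a cell is a NE iff neither player can gain by unilaterally deviating.
Player A's best responses — vs High: Low (payoff 4); vs Medium: High (payoff 11); vs Low: Medium (payoff 4).
Player B's best responses — vs High: Low (payoff 10); vs Medium: High (payoff 12); vs Low: Low (payoff 5).
No cell has both players best-responding. For instance, Player A's best reply to High is Low, but against Low Player B prefers Low over High.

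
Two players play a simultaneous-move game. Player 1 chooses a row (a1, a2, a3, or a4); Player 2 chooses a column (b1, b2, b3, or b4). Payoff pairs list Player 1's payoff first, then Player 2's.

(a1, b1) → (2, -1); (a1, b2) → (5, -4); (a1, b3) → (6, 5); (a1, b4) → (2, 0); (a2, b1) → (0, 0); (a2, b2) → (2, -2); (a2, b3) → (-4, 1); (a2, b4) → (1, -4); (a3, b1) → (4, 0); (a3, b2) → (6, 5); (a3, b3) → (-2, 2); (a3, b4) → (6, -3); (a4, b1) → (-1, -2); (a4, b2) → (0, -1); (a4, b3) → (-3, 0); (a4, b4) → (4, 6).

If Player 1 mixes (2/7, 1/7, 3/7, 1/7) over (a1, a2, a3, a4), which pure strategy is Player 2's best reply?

b3

Compute Player 2's expected payoff from each pure strategy against the given mix.
b1: (2/7)·(-1) + (1/7)·0 + (3/7)·0 + (1/7)·(-2) = -4/7
b2: (2/7)·(-4) + (1/7)·(-2) + (3/7)·5 + (1/7)·(-1) = 4/7
b3: (2/7)·5 + (1/7)·1 + (3/7)·2 + (1/7)·0 = 17/7
b4: (2/7)·0 + (1/7)·(-4) + (3/7)·(-3) + (1/7)·6 = -1
Highest expected payoff is 17/7, from b3.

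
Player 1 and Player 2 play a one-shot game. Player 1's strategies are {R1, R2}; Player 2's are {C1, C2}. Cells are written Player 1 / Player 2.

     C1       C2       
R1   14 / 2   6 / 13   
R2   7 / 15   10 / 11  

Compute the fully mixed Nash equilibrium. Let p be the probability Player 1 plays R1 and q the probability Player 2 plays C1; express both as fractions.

Each player's mixing probability is pinned down by making the *other* player indifferent.
Player 2 indifferent between C1 and C2: p·2 + (1−p)·15 = p·13 + (1−p)·11 ⟹ 15 + (-13)p = 11 + 2p ⟹ p = 4/15.
Player 1 indifferent between R1 and R2: q·14 + (1−q)·6 = q·7 + (1−q)·10 ⟹ 6 + 8q = 10 + (-3)q ⟹ q = 4/11.

p = 4/15, q = 4/11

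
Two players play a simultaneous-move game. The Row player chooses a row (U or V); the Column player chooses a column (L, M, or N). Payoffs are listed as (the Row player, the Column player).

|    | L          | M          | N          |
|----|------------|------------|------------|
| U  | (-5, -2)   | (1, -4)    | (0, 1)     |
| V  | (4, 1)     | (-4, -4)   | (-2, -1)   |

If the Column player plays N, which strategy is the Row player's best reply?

U

With the Column player fixed at N, the Row player's payoffs are: U → 0, V → -2.
The maximum is 0, achieved by U.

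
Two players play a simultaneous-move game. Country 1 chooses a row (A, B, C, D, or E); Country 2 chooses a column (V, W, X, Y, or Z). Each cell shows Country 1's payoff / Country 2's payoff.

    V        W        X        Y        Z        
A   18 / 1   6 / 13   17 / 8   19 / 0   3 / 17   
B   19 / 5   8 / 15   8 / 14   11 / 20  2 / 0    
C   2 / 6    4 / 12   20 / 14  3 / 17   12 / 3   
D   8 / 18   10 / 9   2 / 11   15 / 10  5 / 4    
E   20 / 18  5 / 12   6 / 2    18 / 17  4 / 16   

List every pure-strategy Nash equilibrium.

(E, V)

Find each player's best response to every opponent strategy; NE are the intersections.
Country 1's best responses — vs V: E (payoff 20); vs W: D (payoff 10); vs X: C (payoff 20); vs Y: A (payoff 19); vs Z: C (payoff 12).
Country 2's best responses — vs A: Z (payoff 17); vs B: Y (payoff 20); vs C: Y (payoff 17); vs D: V (payoff 18); vs E: V (payoff 18).
The only mutual best response is (E, V); neither player gains by switching there.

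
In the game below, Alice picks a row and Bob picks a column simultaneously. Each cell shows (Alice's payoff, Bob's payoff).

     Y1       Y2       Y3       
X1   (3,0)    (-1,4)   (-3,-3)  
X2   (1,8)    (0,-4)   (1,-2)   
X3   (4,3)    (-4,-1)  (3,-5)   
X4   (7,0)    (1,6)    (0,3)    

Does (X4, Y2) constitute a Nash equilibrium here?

Yes

Holding Bob at Y2: Alice gets 1 from X4, versus -1 from X1, 0 from X2, -4 from X3. No profitable deviation for Alice.
Holding Alice at X4: Bob gets 6 from Y2, versus 0 from Y1, 3 from Y3. No profitable deviation for Bob either.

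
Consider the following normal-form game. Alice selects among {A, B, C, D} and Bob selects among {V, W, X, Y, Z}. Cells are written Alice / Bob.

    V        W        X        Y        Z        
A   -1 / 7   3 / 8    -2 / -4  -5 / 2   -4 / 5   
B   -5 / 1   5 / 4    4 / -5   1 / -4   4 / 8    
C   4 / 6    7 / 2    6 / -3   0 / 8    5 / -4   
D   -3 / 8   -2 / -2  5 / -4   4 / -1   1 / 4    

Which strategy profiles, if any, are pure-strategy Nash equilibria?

No pure-strategy Nash equilibrium

Find each player's best response to every opponent strategy; NE are the intersections.
Alice's best responses — vs V: C (payoff 4); vs W: C (payoff 7); vs X: C (payoff 6); vs Y: D (payoff 4); vs Z: C (payoff 5).
Bob's best responses — vs A: W (payoff 8); vs B: Z (payoff 8); vs C: Y (payoff 8); vs D: V (payoff 8).
No cell has both players best-responding. For instance, Alice's best reply to Y is D, but against D Bob prefers V over Y.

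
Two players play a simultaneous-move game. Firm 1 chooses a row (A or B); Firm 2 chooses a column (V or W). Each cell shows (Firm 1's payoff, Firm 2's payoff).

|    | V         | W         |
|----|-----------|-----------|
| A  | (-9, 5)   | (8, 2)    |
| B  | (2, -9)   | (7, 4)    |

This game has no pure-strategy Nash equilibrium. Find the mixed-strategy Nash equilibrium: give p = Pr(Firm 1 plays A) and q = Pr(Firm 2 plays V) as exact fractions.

Each player's mixing probability is pinned down by making the *other* player indifferent.
Firm 2 indifferent between V and W: p·5 + (1−p)·(-9) = p·2 + (1−p)·4 ⟹ (-9) + 14p = 4 + (-2)p ⟹ p = 13/16.
Firm 1 indifferent between A and B: q·(-9) + (1−q)·8 = q·2 + (1−q)·7 ⟹ 8 + (-17)q = 7 + (-5)q ⟹ q = 1/12.

p = 13/16, q = 1/12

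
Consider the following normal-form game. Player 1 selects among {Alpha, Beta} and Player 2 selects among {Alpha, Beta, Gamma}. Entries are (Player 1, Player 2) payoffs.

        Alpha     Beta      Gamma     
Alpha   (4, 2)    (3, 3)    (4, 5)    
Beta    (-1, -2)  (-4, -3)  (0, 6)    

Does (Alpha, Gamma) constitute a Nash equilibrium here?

Holding Player 2 at Gamma: Player 1 gets 4 from Alpha, versus 0 from Beta. No profitable deviation for Player 1.
Holding Player 1 at Alpha: Player 2 gets 5 from Gamma, versus 2 from Alpha, 3 from Beta. No profitable deviation for Player 2 either.

Yes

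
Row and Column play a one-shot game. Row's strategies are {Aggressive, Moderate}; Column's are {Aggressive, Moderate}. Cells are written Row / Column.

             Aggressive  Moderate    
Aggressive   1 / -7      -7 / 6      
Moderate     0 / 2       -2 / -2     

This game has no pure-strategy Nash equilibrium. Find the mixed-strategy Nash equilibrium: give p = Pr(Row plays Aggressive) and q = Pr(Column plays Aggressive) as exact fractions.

p = 4/17, q = 5/6

Each player's mixing probability is pinned down by making the *other* player indifferent.
Column indifferent between Aggressive and Moderate: p·(-7) + (1−p)·2 = p·6 + (1−p)·(-2) ⟹ 2 + (-9)p = (-2) + 8p ⟹ p = 4/17.
Row indifferent between Aggressive and Moderate: q·1 + (1−q)·(-7) = q·0 + (1−q)·(-2) ⟹ (-7) + 8q = (-2) + 2q ⟹ q = 5/6.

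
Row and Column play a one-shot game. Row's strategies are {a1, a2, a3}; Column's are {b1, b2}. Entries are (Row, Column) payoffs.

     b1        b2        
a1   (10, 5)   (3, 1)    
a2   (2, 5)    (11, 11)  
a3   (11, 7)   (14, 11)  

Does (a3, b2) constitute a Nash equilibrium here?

Yes

Holding Column at b2: Row gets 14 from a3, versus 3 from a1, 11 from a2. No profitable deviation for Row.
Holding Row at a3: Column gets 11 from b2, versus 7 from b1. No profitable deviation for Column either.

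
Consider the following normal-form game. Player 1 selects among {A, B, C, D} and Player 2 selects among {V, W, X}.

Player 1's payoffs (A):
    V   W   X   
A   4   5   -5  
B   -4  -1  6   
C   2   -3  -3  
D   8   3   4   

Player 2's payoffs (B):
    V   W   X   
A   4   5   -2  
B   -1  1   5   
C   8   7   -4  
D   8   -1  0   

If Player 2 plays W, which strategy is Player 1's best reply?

With Player 2 fixed at W, Player 1's payoffs are: A → 5, B → -1, C → -3, D → 3.
The maximum is 5, achieved by A.

A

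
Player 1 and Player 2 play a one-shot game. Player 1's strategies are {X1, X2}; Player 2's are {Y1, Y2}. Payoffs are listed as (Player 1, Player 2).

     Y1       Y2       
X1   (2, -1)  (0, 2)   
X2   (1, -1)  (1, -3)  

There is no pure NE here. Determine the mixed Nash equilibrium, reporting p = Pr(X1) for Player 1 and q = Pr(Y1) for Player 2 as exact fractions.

p = 2/5, q = 1/2

Each player's mixing probability is pinned down by making the *other* player indifferent.
Player 2 indifferent between Y1 and Y2: p·(-1) + (1−p)·(-1) = p·2 + (1−p)·(-3) ⟹ (-1) + 0p = (-3) + 5p ⟹ p = 2/5.
Player 1 indifferent between X1 and X2: q·2 + (1−q)·0 = q·1 + (1−q)·1 ⟹ 0 + 2q = 1 + 0q ⟹ q = 1/2.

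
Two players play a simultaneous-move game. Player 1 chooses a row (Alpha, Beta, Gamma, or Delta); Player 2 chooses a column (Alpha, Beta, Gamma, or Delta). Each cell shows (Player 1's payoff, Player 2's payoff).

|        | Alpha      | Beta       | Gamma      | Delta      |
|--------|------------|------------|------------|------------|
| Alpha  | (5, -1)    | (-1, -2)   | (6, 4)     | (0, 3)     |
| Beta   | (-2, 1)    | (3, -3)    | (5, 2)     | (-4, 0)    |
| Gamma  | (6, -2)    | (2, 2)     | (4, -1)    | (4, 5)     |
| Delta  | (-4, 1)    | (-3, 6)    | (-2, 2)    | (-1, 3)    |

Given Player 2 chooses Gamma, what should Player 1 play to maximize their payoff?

Alpha

With Player 2 fixed at Gamma, Player 1's payoffs are: Alpha → 6, Beta → 5, Gamma → 4, Delta → -2.
The maximum is 6, achieved by Alpha.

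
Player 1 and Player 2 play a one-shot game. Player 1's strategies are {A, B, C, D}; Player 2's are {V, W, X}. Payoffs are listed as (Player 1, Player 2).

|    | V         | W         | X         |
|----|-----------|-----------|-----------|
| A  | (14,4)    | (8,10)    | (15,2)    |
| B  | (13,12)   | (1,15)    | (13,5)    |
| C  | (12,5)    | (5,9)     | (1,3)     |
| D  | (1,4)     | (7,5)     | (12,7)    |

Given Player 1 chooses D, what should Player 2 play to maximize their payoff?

X

With Player 1 fixed at D, Player 2's payoffs are: V → 4, W → 5, X → 7.
The maximum is 7, achieved by X.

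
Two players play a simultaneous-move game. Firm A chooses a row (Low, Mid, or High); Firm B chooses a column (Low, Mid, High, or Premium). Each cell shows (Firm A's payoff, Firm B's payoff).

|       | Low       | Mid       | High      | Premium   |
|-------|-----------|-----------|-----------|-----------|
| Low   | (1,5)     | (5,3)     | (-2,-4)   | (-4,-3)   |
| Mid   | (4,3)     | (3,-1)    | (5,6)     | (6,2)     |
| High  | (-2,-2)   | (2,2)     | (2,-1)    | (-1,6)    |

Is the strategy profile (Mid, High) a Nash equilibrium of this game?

Holding Firm B at High: Firm A gets 5 from Mid, versus -2 from Low, 2 from High. No profitable deviation for Firm A.
Holding Firm A at Mid: Firm B gets 6 from High, versus 3 from Low, -1 from Mid, 2 from Premium. No profitable deviation for Firm B either.

Yes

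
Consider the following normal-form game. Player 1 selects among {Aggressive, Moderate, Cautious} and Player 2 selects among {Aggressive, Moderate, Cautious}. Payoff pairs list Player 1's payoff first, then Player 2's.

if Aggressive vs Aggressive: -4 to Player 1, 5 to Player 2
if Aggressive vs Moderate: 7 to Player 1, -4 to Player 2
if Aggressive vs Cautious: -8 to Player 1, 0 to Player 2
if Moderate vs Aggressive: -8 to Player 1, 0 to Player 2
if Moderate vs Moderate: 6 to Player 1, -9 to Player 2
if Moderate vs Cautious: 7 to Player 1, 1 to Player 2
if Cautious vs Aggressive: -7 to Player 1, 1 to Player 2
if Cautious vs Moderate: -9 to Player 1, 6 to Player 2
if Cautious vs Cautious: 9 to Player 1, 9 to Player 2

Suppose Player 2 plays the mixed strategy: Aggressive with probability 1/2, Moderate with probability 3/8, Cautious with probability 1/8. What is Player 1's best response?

Aggressive

Player 1's best reply maximizes expected payoff against the mix.
Aggressive: (1/2)·(-4) + (3/8)·7 + (1/8)·(-8) = -3/8
Moderate: (1/2)·(-8) + (3/8)·6 + (1/8)·7 = -7/8
Cautious: (1/2)·(-7) + (3/8)·(-9) + (1/8)·9 = -23/4
Highest expected payoff is -3/8, from Aggressive.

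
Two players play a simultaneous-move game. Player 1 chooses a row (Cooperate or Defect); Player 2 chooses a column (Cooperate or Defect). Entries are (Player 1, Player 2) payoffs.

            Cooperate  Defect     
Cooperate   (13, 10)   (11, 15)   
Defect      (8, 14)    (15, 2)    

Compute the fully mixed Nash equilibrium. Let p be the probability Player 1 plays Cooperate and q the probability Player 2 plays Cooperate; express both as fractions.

p = 12/17, q = 4/9

In a mixed NE each player is indifferent between their pure strategies, so the opponent's mix sets the indifference.
Player 2 indifferent between Cooperate and Defect: p·10 + (1−p)·14 = p·15 + (1−p)·2 ⟹ 14 + (-4)p = 2 + 13p ⟹ p = 12/17.
Player 1 indifferent between Cooperate and Defect: q·13 + (1−q)·11 = q·8 + (1−q)·15 ⟹ 11 + 2q = 15 + (-7)q ⟹ q = 4/9.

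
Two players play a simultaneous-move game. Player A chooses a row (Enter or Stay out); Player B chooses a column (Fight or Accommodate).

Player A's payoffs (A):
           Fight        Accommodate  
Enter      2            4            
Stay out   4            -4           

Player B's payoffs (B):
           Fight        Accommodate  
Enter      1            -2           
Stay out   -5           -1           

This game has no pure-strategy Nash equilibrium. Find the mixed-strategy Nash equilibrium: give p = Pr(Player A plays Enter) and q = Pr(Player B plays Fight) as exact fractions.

p = 4/7, q = 4/5

In a mixed NE each player is indifferent between their pure strategies, so the opponent's mix sets the indifference.
Player B indifferent between Fight and Accommodate: p·1 + (1−p)·(-5) = p·(-2) + (1−p)·(-1) ⟹ (-5) + 6p = (-1) + (-1)p ⟹ p = 4/7.
Player A indifferent between Enter and Stay out: q·2 + (1−q)·4 = q·4 + (1−q)·(-4) ⟹ 4 + (-2)q = (-4) + 8q ⟹ q = 4/5.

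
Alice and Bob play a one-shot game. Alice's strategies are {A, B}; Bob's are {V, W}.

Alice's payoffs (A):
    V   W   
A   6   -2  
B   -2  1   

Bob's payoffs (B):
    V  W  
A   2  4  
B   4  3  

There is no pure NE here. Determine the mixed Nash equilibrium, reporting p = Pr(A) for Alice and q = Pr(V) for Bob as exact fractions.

p = 1/3, q = 3/11

In a mixed NE each player is indifferent between their pure strategies, so the opponent's mix sets the indifference.
Bob indifferent between V and W: p·2 + (1−p)·4 = p·4 + (1−p)·3 ⟹ 4 + (-2)p = 3 + 1p ⟹ p = 1/3.
Alice indifferent between A and B: q·6 + (1−q)·(-2) = q·(-2) + (1−q)·1 ⟹ (-2) + 8q = 1 + (-3)q ⟹ q = 3/11.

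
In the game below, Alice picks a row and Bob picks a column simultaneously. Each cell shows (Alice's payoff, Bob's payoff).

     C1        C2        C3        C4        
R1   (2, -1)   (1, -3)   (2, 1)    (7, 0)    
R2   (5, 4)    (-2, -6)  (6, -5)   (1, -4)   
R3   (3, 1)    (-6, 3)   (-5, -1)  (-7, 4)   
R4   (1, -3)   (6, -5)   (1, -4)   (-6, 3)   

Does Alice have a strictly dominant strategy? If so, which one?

A strategy is strictly dominant if it gives Alice a strictly higher payoff than every other strategy, against every choice by the opponent.
R1 is not dominant: against C1, R2 gives 5 > 2.
R2 is not dominant: against C2, R1 gives 1 > -2.
R3 is not dominant: against C1, R2 gives 5 > 3.
R4 is not dominant: against C1, R1 gives 2 > 1.
No single strategy is best against every opponent action.

No strictly dominant strategy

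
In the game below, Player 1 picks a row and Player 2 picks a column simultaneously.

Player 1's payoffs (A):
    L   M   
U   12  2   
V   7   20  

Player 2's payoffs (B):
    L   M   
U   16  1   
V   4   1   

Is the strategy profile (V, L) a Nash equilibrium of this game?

No

Holding Player 2 at L: Player 1 gets 7 from V but could get 12 by switching to U. Player 1 has a profitable deviation.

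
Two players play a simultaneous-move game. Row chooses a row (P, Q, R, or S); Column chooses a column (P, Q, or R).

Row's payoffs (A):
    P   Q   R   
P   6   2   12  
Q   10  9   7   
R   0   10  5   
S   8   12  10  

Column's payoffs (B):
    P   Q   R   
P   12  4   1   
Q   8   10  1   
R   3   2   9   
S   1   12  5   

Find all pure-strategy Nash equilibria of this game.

A profile is a Nash equilibrium when each player is best-responding to the other.
Row's best responses — vs P: Q (payoff 10); vs Q: S (payoff 12); vs R: P (payoff 12).
Column's best responses — vs P: P (payoff 12); vs Q: Q (payoff 10); vs R: R (payoff 9); vs S: Q (payoff 12).
The only mutual best response is (S, Q); neither player gains by switching there.

(S, Q)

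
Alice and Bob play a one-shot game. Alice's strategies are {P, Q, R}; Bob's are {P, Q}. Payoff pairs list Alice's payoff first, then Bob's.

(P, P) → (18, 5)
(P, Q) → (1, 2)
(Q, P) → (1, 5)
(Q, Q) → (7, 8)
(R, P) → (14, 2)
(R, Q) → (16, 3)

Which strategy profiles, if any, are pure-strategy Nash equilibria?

Check mutual best responses: a cell is a NE iff neither player can gain by unilaterally deviating.
Alice's best responses — vs P: P (payoff 18); vs Q: R (payoff 16).
Bob's best responses — vs P: P (payoff 5); vs Q: Q (payoff 8); vs R: Q (payoff 3).
Mutual best responses occur at (P, P) and (R, Q); at each, neither player gains by switching.

(P, P) and (R, Q)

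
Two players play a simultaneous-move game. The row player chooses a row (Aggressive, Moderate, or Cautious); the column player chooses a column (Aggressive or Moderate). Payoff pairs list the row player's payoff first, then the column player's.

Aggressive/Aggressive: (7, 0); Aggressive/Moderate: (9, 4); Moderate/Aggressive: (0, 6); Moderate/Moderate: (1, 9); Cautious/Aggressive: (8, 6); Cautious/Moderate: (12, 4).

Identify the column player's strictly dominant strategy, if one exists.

No strictly dominant strategy

Check whether one of the column player's strategies beats all alternatives regardless of what the opponent does.
Aggressive is not dominant: against Aggressive, Moderate gives 4 > 0.
Moderate is not dominant: against Cautious, Aggressive gives 6 > 4.
No single strategy is best against every opponent action.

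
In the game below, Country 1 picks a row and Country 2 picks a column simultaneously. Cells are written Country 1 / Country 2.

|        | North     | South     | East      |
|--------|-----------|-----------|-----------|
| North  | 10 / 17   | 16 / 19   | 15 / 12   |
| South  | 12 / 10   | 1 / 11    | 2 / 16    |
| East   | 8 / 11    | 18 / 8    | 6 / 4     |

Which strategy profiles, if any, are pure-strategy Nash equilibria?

A profile is a Nash equilibrium when each player is best-responding to the other.
Country 1's best responses — vs North: South (payoff 12); vs South: East (payoff 18); vs East: North (payoff 15).
Country 2's best responses — vs North: South (payoff 19); vs South: East (payoff 16); vs East: North (payoff 11).
No cell has both players best-responding. For instance, Country 1's best reply to North is South, but against South Country 2 prefers East over North.

None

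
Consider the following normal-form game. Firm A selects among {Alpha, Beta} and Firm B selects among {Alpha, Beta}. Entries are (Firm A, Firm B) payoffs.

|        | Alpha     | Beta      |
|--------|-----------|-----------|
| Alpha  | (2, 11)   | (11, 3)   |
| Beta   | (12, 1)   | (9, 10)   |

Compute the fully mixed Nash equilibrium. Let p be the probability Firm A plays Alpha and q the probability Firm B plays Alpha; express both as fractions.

Each player's mixing probability is pinned down by making the *other* player indifferent.
Firm B indifferent between Alpha and Beta: p·11 + (1−p)·1 = p·3 + (1−p)·10 ⟹ 1 + 10p = 10 + (-7)p ⟹ p = 9/17.
Firm A indifferent between Alpha and Beta: q·2 + (1−q)·11 = q·12 + (1−q)·9 ⟹ 11 + (-9)q = 9 + 3q ⟹ q = 1/6.

p = 9/17, q = 1/6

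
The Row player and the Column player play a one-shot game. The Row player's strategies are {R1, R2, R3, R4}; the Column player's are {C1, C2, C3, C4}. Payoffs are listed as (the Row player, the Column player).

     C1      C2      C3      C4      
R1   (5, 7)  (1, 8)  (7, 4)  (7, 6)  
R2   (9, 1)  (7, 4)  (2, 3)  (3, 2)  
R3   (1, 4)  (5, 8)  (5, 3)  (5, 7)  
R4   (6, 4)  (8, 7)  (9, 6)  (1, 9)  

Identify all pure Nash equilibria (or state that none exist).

Find each player's best response to every opponent strategy; NE are the intersections.
The Row player's best responses — vs C1: R2 (payoff 9); vs C2: R4 (payoff 8); vs C3: R4 (payoff 9); vs C4: R1 (payoff 7).
The Column player's best responses — vs R1: C2 (payoff 8); vs R2: C2 (payoff 4); vs R3: C2 (payoff 8); vs R4: C4 (payoff 9).
No cell has both players best-responding. For instance, the Row player's best reply to C1 is R2, but against R2 the Column player prefers C2 over C1.

No pure-strategy Nash equilibrium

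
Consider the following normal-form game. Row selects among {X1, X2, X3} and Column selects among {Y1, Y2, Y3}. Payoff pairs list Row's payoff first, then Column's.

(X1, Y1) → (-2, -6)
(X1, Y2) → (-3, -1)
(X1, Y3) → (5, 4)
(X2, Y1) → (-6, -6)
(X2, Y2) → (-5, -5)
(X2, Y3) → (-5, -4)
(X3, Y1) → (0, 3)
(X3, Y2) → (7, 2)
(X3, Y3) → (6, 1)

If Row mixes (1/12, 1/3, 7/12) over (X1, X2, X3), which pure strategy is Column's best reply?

Column's best reply maximizes expected payoff against the mix.
Y1: (1/12)·(-6) + (1/3)·(-6) + (7/12)·3 = -3/4
Y2: (1/12)·(-1) + (1/3)·(-5) + (7/12)·2 = -7/12
Y3: (1/12)·4 + (1/3)·(-4) + (7/12)·1 = -5/12
Highest expected payoff is -5/12, from Y3.

Y3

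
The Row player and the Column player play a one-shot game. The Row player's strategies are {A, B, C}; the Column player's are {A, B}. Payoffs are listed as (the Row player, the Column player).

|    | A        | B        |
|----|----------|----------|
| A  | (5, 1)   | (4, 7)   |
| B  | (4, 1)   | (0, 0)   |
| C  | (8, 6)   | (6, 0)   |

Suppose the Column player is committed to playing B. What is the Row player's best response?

With the Column player fixed at B, the Row player's payoffs are: A → 4, B → 0, C → 6.
The maximum is 6, achieved by C.

C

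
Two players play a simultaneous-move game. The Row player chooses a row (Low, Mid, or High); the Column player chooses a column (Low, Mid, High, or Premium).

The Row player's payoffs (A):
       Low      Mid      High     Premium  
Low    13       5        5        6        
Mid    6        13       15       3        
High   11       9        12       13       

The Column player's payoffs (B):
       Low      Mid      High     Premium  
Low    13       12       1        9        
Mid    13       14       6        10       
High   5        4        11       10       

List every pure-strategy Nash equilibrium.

(Low, Low) and (Mid, Mid)

Check mutual best responses: a cell is a NE iff neither player can gain by unilaterally deviating.
The Row player's best responses — vs Low: Low (payoff 13); vs Mid: Mid (payoff 13); vs High: Mid (payoff 15); vs Premium: High (payoff 13).
The Column player's best responses — vs Low: Low (payoff 13); vs Mid: Mid (payoff 14); vs High: High (payoff 11).
Mutual best responses occur at (Low, Low) and (Mid, Mid); at each, neither player gains by switching.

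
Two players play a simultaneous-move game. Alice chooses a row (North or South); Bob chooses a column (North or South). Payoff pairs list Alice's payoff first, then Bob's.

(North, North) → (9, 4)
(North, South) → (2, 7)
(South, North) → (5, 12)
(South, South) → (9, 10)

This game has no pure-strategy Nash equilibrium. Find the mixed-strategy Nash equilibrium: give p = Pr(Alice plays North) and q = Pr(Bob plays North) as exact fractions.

In a mixed NE each player is indifferent between their pure strategies, so the opponent's mix sets the indifference.
Bob indifferent between North and South: p·4 + (1−p)·12 = p·7 + (1−p)·10 ⟹ 12 + (-8)p = 10 + (-3)p ⟹ p = 2/5.
Alice indifferent between North and South: q·9 + (1−q)·2 = q·5 + (1−q)·9 ⟹ 2 + 7q = 9 + (-4)q ⟹ q = 7/11.

p = 2/5, q = 7/11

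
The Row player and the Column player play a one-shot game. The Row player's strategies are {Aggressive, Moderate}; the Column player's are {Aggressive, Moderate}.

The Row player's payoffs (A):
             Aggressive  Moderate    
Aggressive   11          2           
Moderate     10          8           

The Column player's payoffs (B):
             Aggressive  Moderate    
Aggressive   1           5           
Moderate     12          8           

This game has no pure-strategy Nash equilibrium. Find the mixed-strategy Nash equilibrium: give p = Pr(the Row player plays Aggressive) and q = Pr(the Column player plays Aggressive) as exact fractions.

Each player's mixing probability is pinned down by making the *other* player indifferent.
The Column player indifferent between Aggressive and Moderate: p·1 + (1−p)·12 = p·5 + (1−p)·8 ⟹ 12 + (-11)p = 8 + (-3)p ⟹ p = 1/2.
The Row player indifferent between Aggressive and Moderate: q·11 + (1−q)·2 = q·10 + (1−q)·8 ⟹ 2 + 9q = 8 + 2q ⟹ q = 6/7.

p = 1/2, q = 6/7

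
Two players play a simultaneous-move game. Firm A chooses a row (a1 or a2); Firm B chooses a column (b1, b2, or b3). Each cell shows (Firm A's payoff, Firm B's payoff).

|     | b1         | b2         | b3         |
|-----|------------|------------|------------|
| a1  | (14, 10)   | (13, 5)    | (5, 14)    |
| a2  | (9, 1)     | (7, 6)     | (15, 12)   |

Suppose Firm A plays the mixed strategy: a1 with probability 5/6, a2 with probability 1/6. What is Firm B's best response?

b3

Firm B's best reply maximizes expected payoff against the mix.
b1: (5/6)·10 + (1/6)·1 = 17/2
b2: (5/6)·5 + (1/6)·6 = 31/6
b3: (5/6)·14 + (1/6)·12 = 41/3
Highest expected payoff is 41/3, from b3.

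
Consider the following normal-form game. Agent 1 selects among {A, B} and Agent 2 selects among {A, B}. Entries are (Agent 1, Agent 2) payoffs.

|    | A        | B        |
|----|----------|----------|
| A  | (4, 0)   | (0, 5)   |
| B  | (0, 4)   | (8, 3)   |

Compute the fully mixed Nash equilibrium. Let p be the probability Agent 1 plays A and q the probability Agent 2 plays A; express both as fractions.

In a mixed NE each player is indifferent between their pure strategies, so the opponent's mix sets the indifference.
Agent 2 indifferent between A and B: p·0 + (1−p)·4 = p·5 + (1−p)·3 ⟹ 4 + (-4)p = 3 + 2p ⟹ p = 1/6.
Agent 1 indifferent between A and B: q·4 + (1−q)·0 = q·0 + (1−q)·8 ⟹ 0 + 4q = 8 + (-8)q ⟹ q = 2/3.

p = 1/6, q = 2/3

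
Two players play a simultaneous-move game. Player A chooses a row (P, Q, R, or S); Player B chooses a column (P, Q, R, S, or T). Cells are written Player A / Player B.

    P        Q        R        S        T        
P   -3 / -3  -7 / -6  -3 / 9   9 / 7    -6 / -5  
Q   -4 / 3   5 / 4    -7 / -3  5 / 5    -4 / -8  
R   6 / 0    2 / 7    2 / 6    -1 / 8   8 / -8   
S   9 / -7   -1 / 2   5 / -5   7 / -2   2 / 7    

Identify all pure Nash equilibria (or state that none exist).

None

Check mutual best responses: a cell is a NE iff neither player can gain by unilaterally deviating.
Player A's best responses — vs P: S (payoff 9); vs Q: Q (payoff 5); vs R: S (payoff 5); vs S: P (payoff 9); vs T: R (payoff 8).
Player B's best responses — vs P: R (payoff 9); vs Q: S (payoff 5); vs R: S (payoff 8); vs S: T (payoff 7).
No cell has both players best-responding. For instance, Player A's best reply to P is S, but against S Player B prefers T over P.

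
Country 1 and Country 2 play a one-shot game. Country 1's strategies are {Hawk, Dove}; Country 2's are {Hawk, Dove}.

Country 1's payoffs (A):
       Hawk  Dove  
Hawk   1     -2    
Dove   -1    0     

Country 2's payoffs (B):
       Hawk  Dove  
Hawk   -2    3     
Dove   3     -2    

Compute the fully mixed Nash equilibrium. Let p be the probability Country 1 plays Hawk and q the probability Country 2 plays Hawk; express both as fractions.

In a mixed NE each player is indifferent between their pure strategies, so the opponent's mix sets the indifference.
Country 2 indifferent between Hawk and Dove: p·(-2) + (1−p)·3 = p·3 + (1−p)·(-2) ⟹ 3 + (-5)p = (-2) + 5p ⟹ p = 1/2.
Country 1 indifferent between Hawk and Dove: q·1 + (1−q)·(-2) = q·(-1) + (1−q)·0 ⟹ (-2) + 3q = 0 + (-1)q ⟹ q = 1/2.

p = 1/2, q = 1/2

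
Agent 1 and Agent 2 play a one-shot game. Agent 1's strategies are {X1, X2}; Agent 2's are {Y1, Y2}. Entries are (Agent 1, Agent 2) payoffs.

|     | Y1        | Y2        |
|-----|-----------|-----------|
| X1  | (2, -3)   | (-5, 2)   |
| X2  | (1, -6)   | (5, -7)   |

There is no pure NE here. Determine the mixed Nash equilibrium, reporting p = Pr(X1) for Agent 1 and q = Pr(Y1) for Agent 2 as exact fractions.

p = 1/6, q = 10/11

Each player's mixing probability is pinned down by making the *other* player indifferent.
Agent 2 indifferent between Y1 and Y2: p·(-3) + (1−p)·(-6) = p·2 + (1−p)·(-7) ⟹ (-6) + 3p = (-7) + 9p ⟹ p = 1/6.
Agent 1 indifferent between X1 and X2: q·2 + (1−q)·(-5) = q·1 + (1−q)·5 ⟹ (-5) + 7q = 5 + (-4)q ⟹ q = 10/11.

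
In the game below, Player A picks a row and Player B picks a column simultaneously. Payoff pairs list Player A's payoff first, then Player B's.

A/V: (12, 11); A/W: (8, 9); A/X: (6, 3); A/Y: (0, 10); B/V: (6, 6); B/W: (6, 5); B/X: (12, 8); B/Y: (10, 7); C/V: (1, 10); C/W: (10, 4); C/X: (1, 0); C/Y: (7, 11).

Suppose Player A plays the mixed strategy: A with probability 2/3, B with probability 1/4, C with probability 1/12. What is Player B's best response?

Player B's best reply maximizes expected payoff against the mix.
V: (2/3)·11 + (1/4)·6 + (1/12)·10 = 29/3
W: (2/3)·9 + (1/4)·5 + (1/12)·4 = 91/12
X: (2/3)·3 + (1/4)·8 + (1/12)·0 = 4
Y: (2/3)·10 + (1/4)·7 + (1/12)·11 = 28/3
Highest expected payoff is 29/3, from V.

V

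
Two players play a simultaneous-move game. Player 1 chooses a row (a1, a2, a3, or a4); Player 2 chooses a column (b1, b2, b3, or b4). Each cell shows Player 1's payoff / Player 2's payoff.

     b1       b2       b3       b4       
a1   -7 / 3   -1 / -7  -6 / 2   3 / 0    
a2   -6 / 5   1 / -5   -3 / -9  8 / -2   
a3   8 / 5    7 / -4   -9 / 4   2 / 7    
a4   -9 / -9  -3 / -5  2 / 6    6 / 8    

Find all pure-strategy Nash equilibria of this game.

A profile is a Nash equilibrium when each player is best-responding to the other.
Player 1's best responses — vs b1: a3 (payoff 8); vs b2: a3 (payoff 7); vs b3: a4 (payoff 2); vs b4: a2 (payoff 8).
Player 2's best responses — vs a1: b1 (payoff 3); vs a2: b1 (payoff 5); vs a3: b4 (payoff 7); vs a4: b4 (payoff 8).
No cell has both players best-responding. For instance, Player 1's best reply to b2 is a3, but against a3 Player 2 prefers b4 over b2.

None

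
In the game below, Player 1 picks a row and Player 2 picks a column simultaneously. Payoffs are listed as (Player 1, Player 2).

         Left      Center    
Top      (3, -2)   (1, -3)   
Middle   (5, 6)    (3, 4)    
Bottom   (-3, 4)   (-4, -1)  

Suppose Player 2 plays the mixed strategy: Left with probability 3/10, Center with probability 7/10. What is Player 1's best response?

Middle

Compute Player 1's expected payoff from each pure strategy against the given mix.
Top: (3/10)·3 + (7/10)·1 = 8/5
Middle: (3/10)·5 + (7/10)·3 = 18/5
Bottom: (3/10)·(-3) + (7/10)·(-4) = -37/10
Highest expected payoff is 18/5, from Middle.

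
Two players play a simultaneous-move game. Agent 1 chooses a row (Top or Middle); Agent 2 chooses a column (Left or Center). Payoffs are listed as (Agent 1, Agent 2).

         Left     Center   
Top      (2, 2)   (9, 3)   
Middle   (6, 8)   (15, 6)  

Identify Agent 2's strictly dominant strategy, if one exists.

No strictly dominant strategy

Check whether one of Agent 2's strategies beats all alternatives regardless of what the opponent does.
Left is not dominant: against Top, Center gives 3 > 2.
Center is not dominant: against Middle, Left gives 8 > 6.
No single strategy is best against every opponent action.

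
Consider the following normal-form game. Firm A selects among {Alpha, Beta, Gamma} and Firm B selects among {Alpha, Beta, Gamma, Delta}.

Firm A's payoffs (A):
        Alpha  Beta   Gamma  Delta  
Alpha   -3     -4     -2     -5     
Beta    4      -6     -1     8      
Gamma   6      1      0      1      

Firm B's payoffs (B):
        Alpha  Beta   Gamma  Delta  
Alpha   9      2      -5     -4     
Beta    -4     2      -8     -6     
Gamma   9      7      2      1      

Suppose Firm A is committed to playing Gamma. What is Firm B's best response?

With Firm A fixed at Gamma, Firm B's payoffs are: Alpha → 9, Beta → 7, Gamma → 2, Delta → 1.
The maximum is 9, achieved by Alpha.

Alpha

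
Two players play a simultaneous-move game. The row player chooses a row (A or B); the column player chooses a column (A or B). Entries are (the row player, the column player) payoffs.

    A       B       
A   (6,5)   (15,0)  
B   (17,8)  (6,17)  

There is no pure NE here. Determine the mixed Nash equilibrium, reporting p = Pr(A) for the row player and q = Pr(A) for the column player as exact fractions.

p = 9/14, q = 9/20

In a mixed NE each player is indifferent between their pure strategies, so the opponent's mix sets the indifference.
The column player indifferent between A and B: p·5 + (1−p)·8 = p·0 + (1−p)·17 ⟹ 8 + (-3)p = 17 + (-17)p ⟹ p = 9/14.
The row player indifferent between A and B: q·6 + (1−q)·15 = q·17 + (1−q)·6 ⟹ 15 + (-9)q = 6 + 11q ⟹ q = 9/20.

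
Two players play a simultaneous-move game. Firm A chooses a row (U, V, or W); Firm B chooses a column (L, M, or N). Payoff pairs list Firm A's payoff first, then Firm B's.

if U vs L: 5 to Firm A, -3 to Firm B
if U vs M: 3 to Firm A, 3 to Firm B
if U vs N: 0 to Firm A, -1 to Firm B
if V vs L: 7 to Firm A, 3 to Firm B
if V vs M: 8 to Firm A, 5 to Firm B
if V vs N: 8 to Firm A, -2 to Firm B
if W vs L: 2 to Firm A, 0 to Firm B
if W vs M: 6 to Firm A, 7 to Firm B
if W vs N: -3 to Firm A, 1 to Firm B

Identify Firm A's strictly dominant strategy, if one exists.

V

Check whether one of Firm A's strategies beats all alternatives regardless of what the opponent does.
V strictly dominates: vs L: 7 > each of {5, 2}; vs M: 8 > each of {3, 6}; vs N: 8 > each of {0, -3}.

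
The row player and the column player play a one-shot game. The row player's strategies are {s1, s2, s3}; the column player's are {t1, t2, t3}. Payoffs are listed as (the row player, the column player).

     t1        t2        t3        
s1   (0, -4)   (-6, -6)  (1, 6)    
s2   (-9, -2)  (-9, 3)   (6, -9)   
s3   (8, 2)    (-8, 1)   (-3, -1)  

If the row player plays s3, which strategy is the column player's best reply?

t1

With the row player fixed at s3, the column player's payoffs are: t1 → 2, t2 → 1, t3 → -1.
The maximum is 2, achieved by t1.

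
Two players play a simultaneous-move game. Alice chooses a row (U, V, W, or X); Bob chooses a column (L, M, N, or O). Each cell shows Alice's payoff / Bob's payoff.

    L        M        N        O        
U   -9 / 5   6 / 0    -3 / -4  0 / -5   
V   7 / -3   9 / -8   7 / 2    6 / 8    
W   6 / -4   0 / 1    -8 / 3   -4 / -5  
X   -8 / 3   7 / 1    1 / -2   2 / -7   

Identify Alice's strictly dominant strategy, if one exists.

V

A strategy is strictly dominant if it gives Alice a strictly higher payoff than every other strategy, against every choice by the opponent.
V strictly dominates: vs L: 7 > each of {-9, 6, -8}; vs M: 9 > each of {6, 0, 7}; vs N: 7 > each of {-3, -8, 1}; vs O: 6 > each of {0, -4, 2}.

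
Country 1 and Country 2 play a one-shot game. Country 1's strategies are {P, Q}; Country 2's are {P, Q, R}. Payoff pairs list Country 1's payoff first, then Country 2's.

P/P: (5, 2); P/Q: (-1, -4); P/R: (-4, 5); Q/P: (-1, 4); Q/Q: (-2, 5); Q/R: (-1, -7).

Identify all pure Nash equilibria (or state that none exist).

No pure-strategy Nash equilibrium

Check mutual best responses: a cell is a NE iff neither player can gain by unilaterally deviating.
Country 1's best responses — vs P: P (payoff 5); vs Q: P (payoff -1); vs R: Q (payoff -1).
Country 2's best responses — vs P: R (payoff 5); vs Q: Q (payoff 5).
No cell has both players best-responding. For instance, Country 1's best reply to R is Q, but against Q Country 2 prefers Q over R.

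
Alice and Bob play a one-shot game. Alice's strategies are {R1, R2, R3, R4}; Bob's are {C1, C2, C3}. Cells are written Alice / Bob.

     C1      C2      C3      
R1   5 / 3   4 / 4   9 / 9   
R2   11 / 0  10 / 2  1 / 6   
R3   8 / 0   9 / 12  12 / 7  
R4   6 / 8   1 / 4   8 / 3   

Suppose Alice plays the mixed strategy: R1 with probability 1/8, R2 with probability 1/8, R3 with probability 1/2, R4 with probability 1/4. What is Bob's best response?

C2

Bob's best reply maximizes expected payoff against the mix.
C1: (1/8)·3 + (1/8)·0 + (1/2)·0 + (1/4)·8 = 19/8
C2: (1/8)·4 + (1/8)·2 + (1/2)·12 + (1/4)·4 = 31/4
C3: (1/8)·9 + (1/8)·6 + (1/2)·7 + (1/4)·3 = 49/8
Highest expected payoff is 31/4, from C2.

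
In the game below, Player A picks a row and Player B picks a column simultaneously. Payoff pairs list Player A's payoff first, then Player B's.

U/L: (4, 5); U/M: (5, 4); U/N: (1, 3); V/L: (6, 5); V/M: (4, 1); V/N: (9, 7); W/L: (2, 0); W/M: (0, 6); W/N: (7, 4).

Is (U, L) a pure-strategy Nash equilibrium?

Holding Player B at L: Player A gets 4 from U but could get 6 by switching to V. Player A has a profitable deviation.

No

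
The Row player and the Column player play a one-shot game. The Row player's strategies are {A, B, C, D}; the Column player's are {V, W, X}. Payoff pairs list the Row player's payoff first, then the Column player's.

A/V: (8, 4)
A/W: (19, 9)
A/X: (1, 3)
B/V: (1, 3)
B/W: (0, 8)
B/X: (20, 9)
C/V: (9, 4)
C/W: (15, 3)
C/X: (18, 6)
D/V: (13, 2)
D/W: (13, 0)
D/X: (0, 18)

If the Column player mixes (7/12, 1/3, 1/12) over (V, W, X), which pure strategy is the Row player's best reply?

D

The Row player's best reply maximizes expected payoff against the mix.
A: (7/12)·8 + (1/3)·19 + (1/12)·1 = 133/12
B: (7/12)·1 + (1/3)·0 + (1/12)·20 = 9/4
C: (7/12)·9 + (1/3)·15 + (1/12)·18 = 47/4
D: (7/12)·13 + (1/3)·13 + (1/12)·0 = 143/12
Highest expected payoff is 143/12, from D.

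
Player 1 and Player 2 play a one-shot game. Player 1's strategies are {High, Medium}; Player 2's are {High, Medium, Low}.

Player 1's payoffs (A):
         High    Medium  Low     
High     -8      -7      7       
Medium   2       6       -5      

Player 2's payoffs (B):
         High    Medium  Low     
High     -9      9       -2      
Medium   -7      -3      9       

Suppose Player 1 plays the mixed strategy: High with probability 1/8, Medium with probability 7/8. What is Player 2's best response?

Low

Compute Player 2's expected payoff from each pure strategy against the given mix.
High: (1/8)·(-9) + (7/8)·(-7) = -29/4
Medium: (1/8)·9 + (7/8)·(-3) = -3/2
Low: (1/8)·(-2) + (7/8)·9 = 61/8
Highest expected payoff is 61/8, from Low.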